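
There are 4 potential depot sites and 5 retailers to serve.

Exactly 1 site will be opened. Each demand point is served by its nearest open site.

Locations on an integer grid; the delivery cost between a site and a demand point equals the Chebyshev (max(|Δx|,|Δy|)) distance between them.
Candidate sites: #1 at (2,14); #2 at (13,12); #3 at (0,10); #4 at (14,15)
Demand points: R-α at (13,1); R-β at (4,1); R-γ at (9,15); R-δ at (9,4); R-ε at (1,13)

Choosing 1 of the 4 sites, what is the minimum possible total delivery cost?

43

Open {#3}.
  R-α→#3 13, R-β→#3 9, R-γ→#3 9, R-δ→#3 9, R-ε→#3 3  ⇒ total 43.
Compare {#1}: total 44.
Compare {#2}: total 46.
No size-1 selection does better; minimum is 43.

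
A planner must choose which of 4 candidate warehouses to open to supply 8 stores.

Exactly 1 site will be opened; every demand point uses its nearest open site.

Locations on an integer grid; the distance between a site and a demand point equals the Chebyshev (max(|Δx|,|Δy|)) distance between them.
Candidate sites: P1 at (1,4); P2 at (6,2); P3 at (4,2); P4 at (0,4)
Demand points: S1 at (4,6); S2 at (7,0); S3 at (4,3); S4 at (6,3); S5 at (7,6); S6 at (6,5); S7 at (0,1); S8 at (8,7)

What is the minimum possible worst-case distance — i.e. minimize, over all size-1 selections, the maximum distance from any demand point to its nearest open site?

5

Open {P3}.
  Farthest demand point is S8 at distance 5 (to P3); all others are ≤ 5.
With {P2} the worst case is 6.
With {P1} the worst case is 7.
No size-1 selection achieves below 5.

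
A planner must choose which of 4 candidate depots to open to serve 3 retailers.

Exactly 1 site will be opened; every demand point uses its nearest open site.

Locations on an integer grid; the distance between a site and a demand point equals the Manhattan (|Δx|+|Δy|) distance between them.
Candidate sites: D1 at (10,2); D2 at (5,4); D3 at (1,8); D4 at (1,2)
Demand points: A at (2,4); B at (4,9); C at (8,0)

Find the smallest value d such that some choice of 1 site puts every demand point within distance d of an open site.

7

Open {D2}.
  Farthest demand point is C at distance 7 (to D2); all others are ≤ 7.
With {D4} the worst case is 10.
With {D1} the worst case is 13.
No size-1 selection achieves below 7.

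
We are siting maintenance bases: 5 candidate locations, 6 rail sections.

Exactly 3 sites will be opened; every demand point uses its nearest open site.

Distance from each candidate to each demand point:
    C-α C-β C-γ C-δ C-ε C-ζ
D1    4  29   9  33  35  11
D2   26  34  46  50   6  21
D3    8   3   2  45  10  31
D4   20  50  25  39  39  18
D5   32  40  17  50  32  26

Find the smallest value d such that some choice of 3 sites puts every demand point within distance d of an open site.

Open {D1, D2, D3}.
  Farthest demand point is C-δ at distance 33 (to D1); all others are ≤ 33.
With {D1, D2, D4} the worst case is 33.
With {D1, D2, D5} the worst case is 33.
No size-3 selection achieves below 33.

33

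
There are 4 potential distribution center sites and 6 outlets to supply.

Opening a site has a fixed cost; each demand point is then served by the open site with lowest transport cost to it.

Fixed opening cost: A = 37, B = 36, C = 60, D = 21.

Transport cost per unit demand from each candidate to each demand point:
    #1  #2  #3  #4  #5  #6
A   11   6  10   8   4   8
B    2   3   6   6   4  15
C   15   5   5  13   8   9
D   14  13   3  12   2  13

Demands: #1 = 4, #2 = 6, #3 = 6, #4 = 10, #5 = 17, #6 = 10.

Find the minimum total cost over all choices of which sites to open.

312

Open {A, B, D}: assign each demand point to its cheapest open site.
  #1→B 4×2=8, #2→B 6×3=18, #3→D 6×3=18, #4→B 10×6=60, #5→D 17×2=34, #6→A 10×8=80
  transport cost 218, fixed 94 → total 312.
Compare {B, D}: transport cost 268 + fixed 57 = 325.
Compare {A, B}: transport cost 270 + fixed 73 = 343.
Compare {B, C, D}: transport cost 228 + fixed 117 = 345.
All other subsets cost ≥ 325. Minimum total cost: 312.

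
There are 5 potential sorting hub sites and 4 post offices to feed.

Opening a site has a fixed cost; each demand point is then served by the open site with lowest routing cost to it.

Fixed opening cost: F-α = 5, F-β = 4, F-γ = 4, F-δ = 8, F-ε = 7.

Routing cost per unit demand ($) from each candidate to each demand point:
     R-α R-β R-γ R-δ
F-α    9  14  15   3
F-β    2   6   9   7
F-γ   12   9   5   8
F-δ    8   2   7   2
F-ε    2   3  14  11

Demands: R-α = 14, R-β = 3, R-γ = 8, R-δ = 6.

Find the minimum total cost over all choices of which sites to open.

Open {F-β, F-γ, F-δ}: assign each demand point to its cheapest open site.
  R-α→F-β 14×2=28, R-β→F-δ 3×2=6, R-γ→F-γ 8×5=40, R-δ→F-δ 6×2=12
  routing cost 86, fixed 16 → total 102.
Compare {F-γ, F-δ, F-ε}: routing cost 86 + fixed 19 = 105.
Compare {F-α, F-β, F-γ, F-δ}: routing cost 86 + fixed 21 = 107.
Compare {F-β, F-γ, F-δ, F-ε}: routing cost 86 + fixed 23 = 109.
All other subsets cost ≥ 105. Minimum total cost: 102.

102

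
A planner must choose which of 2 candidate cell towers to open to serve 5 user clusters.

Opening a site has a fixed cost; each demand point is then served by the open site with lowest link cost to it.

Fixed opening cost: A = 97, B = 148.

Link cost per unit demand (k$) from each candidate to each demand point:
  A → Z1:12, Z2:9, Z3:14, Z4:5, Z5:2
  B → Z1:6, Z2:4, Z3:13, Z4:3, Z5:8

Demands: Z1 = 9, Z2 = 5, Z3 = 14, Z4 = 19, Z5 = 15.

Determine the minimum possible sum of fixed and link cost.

Open {A}: assign each demand point to its cheapest open site.
  Z1→A 9×12=108, Z2→A 5×9=45, Z3→A 14×14=196, Z4→A 19×5=95, Z5→A 15×2=30
  link cost 474, fixed 97 → total 571.
Compare {B}: link cost 433 + fixed 148 = 581.
Compare {A, B}: link cost 343 + fixed 245 = 588.

571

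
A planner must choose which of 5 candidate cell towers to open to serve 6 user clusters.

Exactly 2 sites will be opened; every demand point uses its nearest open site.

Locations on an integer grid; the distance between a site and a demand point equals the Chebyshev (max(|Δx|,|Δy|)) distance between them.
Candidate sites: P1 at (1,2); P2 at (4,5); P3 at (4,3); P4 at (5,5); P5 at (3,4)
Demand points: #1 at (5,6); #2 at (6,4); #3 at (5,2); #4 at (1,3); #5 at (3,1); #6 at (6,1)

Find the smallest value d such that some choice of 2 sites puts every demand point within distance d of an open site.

Open {P3, P5}.
  Farthest demand point is #1 at distance 2 (to P5); all others are ≤ 2.
With {P1, P3} the worst case is 3.
With {P1, P5} the worst case is 3.
No size-2 selection achieves below 2.

2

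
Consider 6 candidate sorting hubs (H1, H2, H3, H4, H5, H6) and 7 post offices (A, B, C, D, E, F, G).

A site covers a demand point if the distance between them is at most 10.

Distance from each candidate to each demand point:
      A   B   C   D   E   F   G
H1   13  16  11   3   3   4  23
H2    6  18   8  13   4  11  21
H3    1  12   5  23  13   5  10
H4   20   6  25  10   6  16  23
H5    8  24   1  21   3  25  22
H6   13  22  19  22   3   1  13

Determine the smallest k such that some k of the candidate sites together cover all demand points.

2

Coverage sets (demand points within 10 of each site):
  H1: {D, E, F}
  H2: {A, C, E}
  H3: {A, C, F, G}
  H4: {B, D, E}
  H5: {A, C, E}
  H6: {E, F}
No single site covers all 7 demand points.
But {H3, H4} covers everything, so the minimum is 2.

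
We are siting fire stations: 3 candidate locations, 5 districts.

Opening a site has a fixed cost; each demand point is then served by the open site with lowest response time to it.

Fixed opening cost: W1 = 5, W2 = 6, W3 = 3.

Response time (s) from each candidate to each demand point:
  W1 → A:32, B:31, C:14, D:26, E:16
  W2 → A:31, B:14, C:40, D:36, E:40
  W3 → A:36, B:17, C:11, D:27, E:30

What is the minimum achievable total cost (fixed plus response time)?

110

Open {W1, W3}: assign each demand point to its cheapest open site.
  A→W1 32, B→W3 17, C→W3 11, D→W1 26, E→W1 16
  response time 102, fixed 8 → total 110.
Compare {W1, W2}: response time 101 + fixed 11 = 112.
Compare {W1, W2, W3}: response time 98 + fixed 14 = 112.
Compare {W2, W3}: response time 113 + fixed 9 = 122.
All other subsets cost ≥ 112. Minimum total cost: 110.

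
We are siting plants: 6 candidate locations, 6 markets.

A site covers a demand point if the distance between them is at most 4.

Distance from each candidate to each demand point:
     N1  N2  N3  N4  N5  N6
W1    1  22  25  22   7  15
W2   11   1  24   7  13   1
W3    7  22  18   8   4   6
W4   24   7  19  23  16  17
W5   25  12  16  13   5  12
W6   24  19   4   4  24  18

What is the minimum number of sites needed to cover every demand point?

4

Coverage sets (demand points within 4 of each site):
  W1: {N1}
  W2: {N2, N6}
  W3: {N5}
  W4: {}
  W5: {}
  W6: {N3, N4}
No 3 sites suffice: every size-3 union leaves at least one demand point uncovered.
But {W1, W2, W3, W6} covers everything, so the minimum is 4.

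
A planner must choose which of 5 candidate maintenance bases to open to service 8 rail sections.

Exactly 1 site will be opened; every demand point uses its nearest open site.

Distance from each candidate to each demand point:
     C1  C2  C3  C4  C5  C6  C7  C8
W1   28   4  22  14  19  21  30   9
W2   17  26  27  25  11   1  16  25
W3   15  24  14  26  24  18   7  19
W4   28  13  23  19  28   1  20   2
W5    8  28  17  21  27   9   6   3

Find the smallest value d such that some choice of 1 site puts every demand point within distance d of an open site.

Open {W3}.
  Farthest demand point is C4 at distance 26 (to W3); all others are ≤ 26.
With {W2} the worst case is 27.
With {W4} the worst case is 28.
No size-1 selection achieves below 26.

26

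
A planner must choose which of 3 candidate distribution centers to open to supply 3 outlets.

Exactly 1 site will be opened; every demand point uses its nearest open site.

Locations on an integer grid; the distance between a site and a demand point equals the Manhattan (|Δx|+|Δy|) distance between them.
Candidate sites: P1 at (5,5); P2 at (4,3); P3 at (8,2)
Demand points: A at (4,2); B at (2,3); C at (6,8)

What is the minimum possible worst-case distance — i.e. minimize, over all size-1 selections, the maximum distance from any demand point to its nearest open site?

Open {P1}.
  Farthest demand point is B at distance 5 (to P1); all others are ≤ 5.
With {P2} the worst case is 7.
With {P3} the worst case is 8.
No size-1 selection achieves below 5.

5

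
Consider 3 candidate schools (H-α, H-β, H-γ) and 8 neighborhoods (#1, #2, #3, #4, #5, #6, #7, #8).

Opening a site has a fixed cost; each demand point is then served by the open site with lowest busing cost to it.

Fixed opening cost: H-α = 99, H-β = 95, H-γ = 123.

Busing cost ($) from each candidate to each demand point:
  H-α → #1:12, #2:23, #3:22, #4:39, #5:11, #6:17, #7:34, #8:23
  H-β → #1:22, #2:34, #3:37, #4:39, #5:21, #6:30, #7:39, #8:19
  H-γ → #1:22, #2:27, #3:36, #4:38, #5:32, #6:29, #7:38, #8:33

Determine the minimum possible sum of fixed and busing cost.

Open {H-α}: assign each demand point to its cheapest open site.
  #1→H-α 12, #2→H-α 23, #3→H-α 22, #4→H-α 39, #5→H-α 11, #6→H-α 17, #7→H-α 34, #8→H-α 23
  busing cost 181, fixed 99 → total 280.
Compare {H-β}: busing cost 241 + fixed 95 = 336.
Compare {H-α, H-β}: busing cost 177 + fixed 194 = 371.
Compare {H-γ}: busing cost 255 + fixed 123 = 378.
All other subsets cost ≥ 336. Minimum total cost: 280.

280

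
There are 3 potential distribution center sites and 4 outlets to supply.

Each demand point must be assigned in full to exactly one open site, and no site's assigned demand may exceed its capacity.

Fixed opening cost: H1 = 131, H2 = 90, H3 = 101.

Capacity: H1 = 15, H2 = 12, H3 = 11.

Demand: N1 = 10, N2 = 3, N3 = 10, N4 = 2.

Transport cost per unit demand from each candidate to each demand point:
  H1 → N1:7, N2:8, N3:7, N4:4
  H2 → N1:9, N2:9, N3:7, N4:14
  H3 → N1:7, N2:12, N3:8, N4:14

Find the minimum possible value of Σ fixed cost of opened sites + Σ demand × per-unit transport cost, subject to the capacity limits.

Open {H1, H2}; cheapest assignment that respects the capacities:
  H1 (cap 15, load 15): N1, N2, N4 — cost 10×7 + 3×8 + 2×4 = 102
  H2 (cap 12, load 10): N3 — cost 10×7 = 70
  Shipping 172, fixed 221 → total 393.
  Any other capacity-feasible assignment to {H1, H2} ships for at least 172.
Compare {H1, H3}: its best feasible assignment gives total 404.
Compare {H1, H2, H3}: its best feasible assignment gives total 494.
Every other set of open sites that can feasibly serve all demand totals ≥ 404 even under its best assignment. Minimum: 393.

393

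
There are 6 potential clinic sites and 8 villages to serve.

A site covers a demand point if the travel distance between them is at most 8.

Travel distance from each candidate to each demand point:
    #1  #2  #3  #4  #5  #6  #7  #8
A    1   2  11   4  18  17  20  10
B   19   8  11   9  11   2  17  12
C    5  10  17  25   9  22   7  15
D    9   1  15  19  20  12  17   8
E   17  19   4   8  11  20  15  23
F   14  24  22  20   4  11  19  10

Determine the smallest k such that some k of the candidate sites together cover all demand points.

Coverage sets (demand points within 8 of each site):
  A: {#1, #2, #4}
  B: {#2, #6}
  C: {#1, #7}
  D: {#2, #8}
  E: {#3, #4}
  F: {#5}
No 4 sites suffice: every size-4 union leaves at least one demand point uncovered.
But {B, C, D, E, F} covers everything, so the minimum is 5.

5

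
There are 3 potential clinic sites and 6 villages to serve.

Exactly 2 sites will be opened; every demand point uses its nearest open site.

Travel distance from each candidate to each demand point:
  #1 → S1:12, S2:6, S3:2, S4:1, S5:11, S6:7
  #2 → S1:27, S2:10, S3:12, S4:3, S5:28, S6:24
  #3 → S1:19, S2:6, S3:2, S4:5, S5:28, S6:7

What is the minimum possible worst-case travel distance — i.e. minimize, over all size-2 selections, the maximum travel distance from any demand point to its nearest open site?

12

Open {#1, #2}.
  Farthest demand point is S1 at travel distance 12 (to #1); all others are ≤ 12.
With {#1, #3} the worst case is 12.
With {#2, #3} the worst case is 28.
No size-2 selection achieves below 12.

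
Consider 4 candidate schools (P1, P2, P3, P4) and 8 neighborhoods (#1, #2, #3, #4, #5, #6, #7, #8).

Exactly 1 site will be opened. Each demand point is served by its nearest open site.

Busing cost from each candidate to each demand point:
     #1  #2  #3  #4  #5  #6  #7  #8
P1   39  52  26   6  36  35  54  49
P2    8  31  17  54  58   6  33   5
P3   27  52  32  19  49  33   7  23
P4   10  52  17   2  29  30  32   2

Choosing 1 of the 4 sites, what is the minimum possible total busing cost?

174

Open {P4}.
  #1→P4 10, #2→P4 52, #3→P4 17, #4→P4 2, #5→P4 29, #6→P4 30, #7→P4 32, #8→P4 2  ⇒ total 174.
Compare {P2}: total 212.
Compare {P3}: total 242.
No size-1 selection does better; minimum is 174.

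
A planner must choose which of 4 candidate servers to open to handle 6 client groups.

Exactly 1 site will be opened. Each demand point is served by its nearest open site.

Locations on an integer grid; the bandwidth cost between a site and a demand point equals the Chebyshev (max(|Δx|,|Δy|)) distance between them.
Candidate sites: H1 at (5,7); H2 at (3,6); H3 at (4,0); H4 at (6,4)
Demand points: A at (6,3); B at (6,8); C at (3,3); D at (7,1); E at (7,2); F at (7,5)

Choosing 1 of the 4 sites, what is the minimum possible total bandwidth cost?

Open {H4}.
  A→H4 1, B→H4 4, C→H4 3, D→H4 3, E→H4 2, F→H4 1  ⇒ total 14.
Compare {H1}: total 22.
Compare {H2}: total 22.
No size-1 selection does better; minimum is 14.

14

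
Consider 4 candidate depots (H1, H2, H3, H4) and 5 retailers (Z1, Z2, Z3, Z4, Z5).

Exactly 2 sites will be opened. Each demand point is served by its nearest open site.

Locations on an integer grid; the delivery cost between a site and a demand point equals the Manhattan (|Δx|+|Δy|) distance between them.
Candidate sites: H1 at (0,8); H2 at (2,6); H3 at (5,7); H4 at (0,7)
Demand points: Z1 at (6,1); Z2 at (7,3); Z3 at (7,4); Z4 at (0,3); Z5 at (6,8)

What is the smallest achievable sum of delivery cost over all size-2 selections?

Open {H3, H4}.
  Z1→H3 7, Z2→H3 6, Z3→H3 5, Z4→H4 4, Z5→H3 2  ⇒ total 24.
Compare {H1, H3}: total 25.
Compare {H2, H3}: total 25.
No size-2 selection does better; minimum is 24.

24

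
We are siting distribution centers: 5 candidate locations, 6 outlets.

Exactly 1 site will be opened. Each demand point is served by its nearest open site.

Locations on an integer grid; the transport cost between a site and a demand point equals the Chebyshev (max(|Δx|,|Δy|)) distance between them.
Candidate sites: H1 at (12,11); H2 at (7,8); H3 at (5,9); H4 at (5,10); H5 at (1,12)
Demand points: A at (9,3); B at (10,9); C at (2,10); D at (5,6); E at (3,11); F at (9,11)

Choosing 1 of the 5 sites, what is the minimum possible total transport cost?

22

Open {H2}.
  A→H2 5, B→H2 3, C→H2 5, D→H2 2, E→H2 4, F→H2 3  ⇒ total 22.
Compare {H3}: total 23.
Compare {H4}: total 25.
No size-1 selection does better; minimum is 22.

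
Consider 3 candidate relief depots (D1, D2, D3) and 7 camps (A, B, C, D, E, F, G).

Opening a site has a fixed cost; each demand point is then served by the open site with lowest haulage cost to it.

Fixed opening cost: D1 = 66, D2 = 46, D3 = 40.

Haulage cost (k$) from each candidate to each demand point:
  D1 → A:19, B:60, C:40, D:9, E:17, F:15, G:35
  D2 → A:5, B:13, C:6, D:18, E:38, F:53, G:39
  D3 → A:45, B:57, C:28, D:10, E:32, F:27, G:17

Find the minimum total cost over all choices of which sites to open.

Open {D2, D3}: assign each demand point to its cheapest open site.
  A→D2 5, B→D2 13, C→D2 6, D→D3 10, E→D3 32, F→D3 27, G→D3 17
  haulage cost 110, fixed 86 → total 196.
Compare {D1, D2}: haulage cost 100 + fixed 112 = 212.
Compare {D2}: haulage cost 172 + fixed 46 = 218.
Compare {D1, D2, D3}: haulage cost 82 + fixed 152 = 234.
All other subsets cost ≥ 212. Minimum total cost: 196.

196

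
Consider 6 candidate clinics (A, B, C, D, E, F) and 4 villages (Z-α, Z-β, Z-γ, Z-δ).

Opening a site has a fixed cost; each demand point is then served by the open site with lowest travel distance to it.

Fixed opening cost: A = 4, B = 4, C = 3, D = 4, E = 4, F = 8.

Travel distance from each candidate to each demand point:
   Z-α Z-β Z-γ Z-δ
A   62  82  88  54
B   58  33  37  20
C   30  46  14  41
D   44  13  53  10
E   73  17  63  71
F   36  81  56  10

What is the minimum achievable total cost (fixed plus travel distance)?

74

Open {C, D}: assign each demand point to its cheapest open site.
  Z-α→C 30, Z-β→D 13, Z-γ→C 14, Z-δ→D 10
  travel distance 67, fixed 7 → total 74.
Compare {A, C, D}: travel distance 67 + fixed 11 = 78.
Compare {B, C, D}: travel distance 67 + fixed 11 = 78.
Compare {C, D, E}: travel distance 67 + fixed 11 = 78.
All other subsets cost ≥ 78. Minimum total cost: 74.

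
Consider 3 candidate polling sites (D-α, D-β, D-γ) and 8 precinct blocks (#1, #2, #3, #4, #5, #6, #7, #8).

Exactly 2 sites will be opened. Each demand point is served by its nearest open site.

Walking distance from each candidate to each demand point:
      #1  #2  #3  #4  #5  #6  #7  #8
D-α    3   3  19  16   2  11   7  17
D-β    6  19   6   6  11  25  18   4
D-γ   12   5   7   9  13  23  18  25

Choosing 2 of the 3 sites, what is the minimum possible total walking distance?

Open {D-α, D-β}.
  #1→D-α 3, #2→D-α 3, #3→D-β 6, #4→D-β 6, #5→D-α 2, #6→D-α 11, #7→D-α 7, #8→D-β 4  ⇒ total 42.
Compare {D-α, D-γ}: total 59.
Compare {D-β, D-γ}: total 79.

42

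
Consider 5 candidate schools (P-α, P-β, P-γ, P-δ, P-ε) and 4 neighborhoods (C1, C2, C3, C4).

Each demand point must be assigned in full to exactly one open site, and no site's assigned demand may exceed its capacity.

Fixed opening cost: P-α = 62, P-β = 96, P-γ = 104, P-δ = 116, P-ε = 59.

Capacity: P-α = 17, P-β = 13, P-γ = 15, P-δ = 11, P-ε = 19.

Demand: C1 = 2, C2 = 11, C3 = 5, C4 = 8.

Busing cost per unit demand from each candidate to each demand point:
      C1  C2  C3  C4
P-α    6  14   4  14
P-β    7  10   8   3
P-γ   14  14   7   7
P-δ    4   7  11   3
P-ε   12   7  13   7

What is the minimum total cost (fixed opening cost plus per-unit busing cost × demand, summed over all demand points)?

Open {P-α, P-ε}; cheapest assignment that respects the capacities:
  P-α (cap 17, load 7): C1, C3 — cost 2×6 + 5×4 = 32
  P-ε (cap 19, load 19): C2, C4 — cost 11×7 + 8×7 = 133
  Shipping 165, fixed 121 → total 286.
  Any other capacity-feasible assignment to {P-α, P-ε} ships for at least 165.
Compare {P-β, P-ε}: its best feasible assignment gives total 320.
Compare {P-δ, P-ε}: its best feasible assignment gives total 349.
Every other set of open sites that can feasibly serve all demand totals ≥ 320 even under its best assignment. Minimum: 286.

286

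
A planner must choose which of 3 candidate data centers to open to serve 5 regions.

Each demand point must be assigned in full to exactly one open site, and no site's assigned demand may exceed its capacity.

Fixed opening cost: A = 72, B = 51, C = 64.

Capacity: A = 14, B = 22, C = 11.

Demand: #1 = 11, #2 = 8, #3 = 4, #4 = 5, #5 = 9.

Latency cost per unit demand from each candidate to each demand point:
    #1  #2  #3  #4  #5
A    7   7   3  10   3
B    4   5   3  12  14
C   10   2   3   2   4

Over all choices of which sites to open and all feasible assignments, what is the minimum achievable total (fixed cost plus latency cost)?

320

Open {A, B, C}; cheapest assignment that respects the capacities:
  A (cap 14, load 13): #3, #5 — cost 4×3 + 9×3 = 39
  B (cap 22, load 19): #1, #2 — cost 11×4 + 8×5 = 84
  C (cap 11, load 5): #4 — cost 5×2 = 10
  Shipping 133, fixed 187 → total 320.
  Any other capacity-feasible assignment to {A, B, C} ships for at least 133.
Total demand is 37 and no other set of sites has combined capacity ≥ 37, so {A, B, C} is the only feasible choice of open sites. Minimum: 320.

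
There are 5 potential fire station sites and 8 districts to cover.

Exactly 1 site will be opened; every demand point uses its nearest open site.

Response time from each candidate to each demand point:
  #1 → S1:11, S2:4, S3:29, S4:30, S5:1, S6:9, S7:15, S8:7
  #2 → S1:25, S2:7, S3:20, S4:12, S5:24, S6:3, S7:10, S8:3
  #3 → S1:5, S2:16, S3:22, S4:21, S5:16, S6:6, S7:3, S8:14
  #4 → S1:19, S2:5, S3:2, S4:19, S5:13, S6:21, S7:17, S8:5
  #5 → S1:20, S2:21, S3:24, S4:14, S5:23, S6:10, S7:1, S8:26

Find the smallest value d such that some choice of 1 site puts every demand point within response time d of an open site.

Open {#4}.
  Farthest demand point is S6 at response time 21 (to #4); all others are ≤ 21.
With {#3} the worst case is 22.
With {#2} the worst case is 25.
No size-1 selection achieves below 21.

21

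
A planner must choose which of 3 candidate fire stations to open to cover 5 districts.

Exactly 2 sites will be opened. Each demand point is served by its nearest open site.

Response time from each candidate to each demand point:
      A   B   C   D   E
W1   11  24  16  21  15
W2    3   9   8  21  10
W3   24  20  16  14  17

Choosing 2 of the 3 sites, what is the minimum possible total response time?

44

Open {W2, W3}.
  A→W2 3, B→W2 9, C→W2 8, D→W3 14, E→W2 10  ⇒ total 44.
Compare {W1, W2}: total 51.
Compare {W1, W3}: total 76.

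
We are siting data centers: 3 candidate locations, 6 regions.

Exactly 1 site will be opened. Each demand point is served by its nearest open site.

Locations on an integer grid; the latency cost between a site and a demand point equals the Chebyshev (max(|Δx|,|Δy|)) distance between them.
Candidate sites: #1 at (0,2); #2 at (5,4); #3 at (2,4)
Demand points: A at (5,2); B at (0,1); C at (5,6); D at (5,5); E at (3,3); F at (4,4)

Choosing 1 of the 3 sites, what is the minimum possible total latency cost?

13

Open {#2}.
  A→#2 2, B→#2 5, C→#2 2, D→#2 1, E→#2 2, F→#2 1  ⇒ total 13.
Compare {#3}: total 15.
Compare {#1}: total 23.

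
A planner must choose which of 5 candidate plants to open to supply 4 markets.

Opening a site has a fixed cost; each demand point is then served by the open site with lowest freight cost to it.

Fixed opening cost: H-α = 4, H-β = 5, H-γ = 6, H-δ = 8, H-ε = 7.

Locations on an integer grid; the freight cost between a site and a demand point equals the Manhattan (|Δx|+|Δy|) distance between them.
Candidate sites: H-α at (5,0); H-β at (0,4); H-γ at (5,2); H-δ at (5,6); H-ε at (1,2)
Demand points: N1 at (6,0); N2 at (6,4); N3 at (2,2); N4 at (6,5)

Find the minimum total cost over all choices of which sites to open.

Open {H-γ}: assign each demand point to its cheapest open site.
  N1→H-γ 3, N2→H-γ 3, N3→H-γ 3, N4→H-γ 4
  freight cost 13, fixed 6 → total 19.
Compare {H-α}: freight cost 17 + fixed 4 = 21.
Compare {H-α, H-γ}: freight cost 11 + fixed 10 = 21.
Compare {H-α, H-δ}: freight cost 11 + fixed 12 = 23.
All other subsets cost ≥ 21. Minimum total cost: 19.

19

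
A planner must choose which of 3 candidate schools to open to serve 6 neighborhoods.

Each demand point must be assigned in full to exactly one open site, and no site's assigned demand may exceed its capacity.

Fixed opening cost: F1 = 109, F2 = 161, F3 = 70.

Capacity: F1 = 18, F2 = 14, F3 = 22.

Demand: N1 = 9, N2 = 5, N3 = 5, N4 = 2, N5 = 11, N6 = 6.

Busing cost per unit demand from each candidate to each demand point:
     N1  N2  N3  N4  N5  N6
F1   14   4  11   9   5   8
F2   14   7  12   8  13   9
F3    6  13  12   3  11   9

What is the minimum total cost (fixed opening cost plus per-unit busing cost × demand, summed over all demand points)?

Open {F1, F3}; cheapest assignment that respects the capacities:
  F1 (cap 18, load 16): N2, N5 — cost 5×4 + 11×5 = 75
  F3 (cap 22, load 22): N1, N3, N4, N6 — cost 9×6 + 5×12 + 2×3 + 6×9 = 174
  Shipping 249, fixed 179 → total 428.
  Any other capacity-feasible assignment to {F1, F3} ships for at least 249.
Compare {F1, F2, F3}: its best feasible assignment gives total 589.
Every other set of open sites that can feasibly serve all demand totals ≥ 589 even under its best assignment. Minimum: 428.

428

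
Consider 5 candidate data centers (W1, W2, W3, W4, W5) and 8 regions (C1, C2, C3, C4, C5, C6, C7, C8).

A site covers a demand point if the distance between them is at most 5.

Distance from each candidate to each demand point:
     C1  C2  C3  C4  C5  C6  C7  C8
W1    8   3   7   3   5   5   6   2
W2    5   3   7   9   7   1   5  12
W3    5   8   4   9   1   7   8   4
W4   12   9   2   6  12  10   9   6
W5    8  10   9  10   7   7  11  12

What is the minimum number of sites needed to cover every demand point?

Coverage sets (demand points within 5 of each site):
  W1: {C2, C4, C5, C6, C8}
  W2: {C1, C2, C6, C7}
  W3: {C1, C3, C5, C8}
  W4: {C3}
  W5: {}
No 2 sites suffice: every size-2 union leaves at least one demand point uncovered.
But {W1, W2, W3} covers everything, so the minimum is 3.

3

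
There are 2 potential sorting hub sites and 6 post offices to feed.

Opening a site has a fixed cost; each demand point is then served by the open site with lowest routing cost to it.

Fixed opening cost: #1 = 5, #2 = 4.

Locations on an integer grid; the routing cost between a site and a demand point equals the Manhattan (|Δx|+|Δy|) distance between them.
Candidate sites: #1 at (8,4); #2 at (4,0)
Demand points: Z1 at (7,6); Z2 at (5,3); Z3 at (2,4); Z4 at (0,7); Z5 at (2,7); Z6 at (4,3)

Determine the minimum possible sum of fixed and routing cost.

Open {#1}: assign each demand point to its cheapest open site.
  Z1→#1 3, Z2→#1 4, Z3→#1 6, Z4→#1 11, Z5→#1 9, Z6→#1 5
  routing cost 38, fixed 5 → total 43.
Compare {#1, #2}: routing cost 36 + fixed 9 = 45.
Compare {#2}: routing cost 42 + fixed 4 = 46.

43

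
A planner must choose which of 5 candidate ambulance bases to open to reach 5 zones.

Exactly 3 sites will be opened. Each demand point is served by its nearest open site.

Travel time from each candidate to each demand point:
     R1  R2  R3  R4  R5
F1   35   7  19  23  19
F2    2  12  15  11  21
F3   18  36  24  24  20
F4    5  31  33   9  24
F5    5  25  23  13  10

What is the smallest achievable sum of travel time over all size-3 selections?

45

Open {F1, F2, F5}.
  R1→F2 2, R2→F1 7, R3→F2 15, R4→F2 11, R5→F5 10  ⇒ total 45.
Compare {F2, F4, F5}: total 48.
Compare {F1, F4, F5}: total 50.
No size-3 selection does better; minimum is 45.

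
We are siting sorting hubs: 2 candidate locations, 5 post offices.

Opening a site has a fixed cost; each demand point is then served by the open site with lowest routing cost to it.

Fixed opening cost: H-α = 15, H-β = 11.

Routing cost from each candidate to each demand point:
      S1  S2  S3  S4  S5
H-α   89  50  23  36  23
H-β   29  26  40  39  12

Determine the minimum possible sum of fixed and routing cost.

Open {H-α, H-β}: assign each demand point to its cheapest open site.
  S1→H-β 29, S2→H-β 26, S3→H-α 23, S4→H-α 36, S5→H-β 12
  routing cost 126, fixed 26 → total 152.
Compare {H-β}: routing cost 146 + fixed 11 = 157.
Compare {H-α}: routing cost 221 + fixed 15 = 236.

152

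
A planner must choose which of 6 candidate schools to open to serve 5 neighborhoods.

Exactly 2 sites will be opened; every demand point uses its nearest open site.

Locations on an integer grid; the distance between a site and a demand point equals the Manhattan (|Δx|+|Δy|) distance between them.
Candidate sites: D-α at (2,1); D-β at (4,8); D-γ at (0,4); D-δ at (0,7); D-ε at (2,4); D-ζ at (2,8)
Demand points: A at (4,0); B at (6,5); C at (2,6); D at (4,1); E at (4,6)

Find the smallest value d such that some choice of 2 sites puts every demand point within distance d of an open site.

5

Open {D-α, D-β}.
  Farthest demand point is B at distance 5 (to D-β); all others are ≤ 5.
With {D-α, D-ε} the worst case is 5.
With {D-β, D-ε} the worst case is 6.
No size-2 selection achieves below 5.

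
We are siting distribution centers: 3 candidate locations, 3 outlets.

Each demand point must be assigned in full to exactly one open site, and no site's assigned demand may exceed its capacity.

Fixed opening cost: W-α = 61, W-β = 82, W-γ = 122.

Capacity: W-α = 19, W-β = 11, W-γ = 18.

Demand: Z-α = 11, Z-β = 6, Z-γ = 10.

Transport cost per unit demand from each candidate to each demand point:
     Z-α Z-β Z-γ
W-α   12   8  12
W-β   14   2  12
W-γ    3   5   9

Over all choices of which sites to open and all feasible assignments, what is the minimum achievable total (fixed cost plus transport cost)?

366

Open {W-α, W-γ}; cheapest assignment that respects the capacities:
  W-α (cap 19, load 10): Z-γ — cost 10×12 = 120
  W-γ (cap 18, load 17): Z-α, Z-β — cost 11×3 + 6×5 = 63
  Shipping 183, fixed 183 → total 366.
  Any other capacity-feasible assignment to {W-α, W-γ} ships for at least 183.
Compare {W-β, W-γ}: its best feasible assignment gives total 387.
Compare {W-α, W-β, W-γ}: its best feasible assignment gives total 430.
Every other set of open sites that can feasibly serve all demand totals ≥ 387 even under its best assignment. Minimum: 366.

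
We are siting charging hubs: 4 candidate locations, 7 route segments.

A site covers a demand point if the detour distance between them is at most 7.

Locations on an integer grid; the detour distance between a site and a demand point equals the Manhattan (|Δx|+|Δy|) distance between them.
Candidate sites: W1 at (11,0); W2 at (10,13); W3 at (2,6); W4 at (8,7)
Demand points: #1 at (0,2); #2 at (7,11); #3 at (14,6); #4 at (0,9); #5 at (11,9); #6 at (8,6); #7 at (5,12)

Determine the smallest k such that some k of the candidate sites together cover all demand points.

3

Coverage sets (demand points within 7 of each site):
  W1: {}
  W2: {#2, #5, #7}
  W3: {#1, #4, #6}
  W4: {#2, #3, #5, #6}
No 2 sites suffice: every size-2 union leaves at least one demand point uncovered.
But {W2, W3, W4} covers everything, so the minimum is 3.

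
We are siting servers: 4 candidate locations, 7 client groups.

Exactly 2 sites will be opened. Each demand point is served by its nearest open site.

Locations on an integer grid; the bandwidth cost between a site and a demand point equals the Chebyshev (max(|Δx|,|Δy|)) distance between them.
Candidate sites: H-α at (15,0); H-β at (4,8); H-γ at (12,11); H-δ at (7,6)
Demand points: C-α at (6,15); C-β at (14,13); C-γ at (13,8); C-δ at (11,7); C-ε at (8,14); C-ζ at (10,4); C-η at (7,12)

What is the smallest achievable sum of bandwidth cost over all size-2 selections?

27

Open {H-γ, H-δ}.
  C-α→H-γ 6, C-β→H-γ 2, C-γ→H-γ 3, C-δ→H-γ 4, C-ε→H-γ 4, C-ζ→H-δ 3, C-η→H-γ 5  ⇒ total 27.
Compare {H-α, H-γ}: total 29.
Compare {H-β, H-γ}: total 29.
No size-2 selection does better; minimum is 27.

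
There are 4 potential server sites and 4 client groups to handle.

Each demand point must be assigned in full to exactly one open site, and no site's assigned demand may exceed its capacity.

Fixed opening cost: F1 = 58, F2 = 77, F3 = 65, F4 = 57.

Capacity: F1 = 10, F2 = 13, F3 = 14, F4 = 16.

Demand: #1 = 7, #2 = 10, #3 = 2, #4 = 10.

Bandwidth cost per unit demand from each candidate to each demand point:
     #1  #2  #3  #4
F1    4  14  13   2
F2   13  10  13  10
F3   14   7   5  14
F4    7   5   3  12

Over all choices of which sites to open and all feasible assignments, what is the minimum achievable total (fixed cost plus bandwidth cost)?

Open {F1, F3, F4}; cheapest assignment that respects the capacities:
  F1 (cap 10, load 10): #4 — cost 10×2 = 20
  F3 (cap 14, load 10): #2 — cost 10×7 = 70
  F4 (cap 16, load 9): #1, #3 — cost 7×7 + 2×3 = 55
  Shipping 145, fixed 180 → total 325.
  Any other capacity-feasible assignment to {F1, F3, F4} ships for at least 145.
Compare {F1, F2, F4}: its best feasible assignment gives total 359.
Compare {F1, F2, F3}: its best feasible assignment gives total 391.
Every other set of open sites that can feasibly serve all demand totals ≥ 359 even under its best assignment. Minimum: 325.

325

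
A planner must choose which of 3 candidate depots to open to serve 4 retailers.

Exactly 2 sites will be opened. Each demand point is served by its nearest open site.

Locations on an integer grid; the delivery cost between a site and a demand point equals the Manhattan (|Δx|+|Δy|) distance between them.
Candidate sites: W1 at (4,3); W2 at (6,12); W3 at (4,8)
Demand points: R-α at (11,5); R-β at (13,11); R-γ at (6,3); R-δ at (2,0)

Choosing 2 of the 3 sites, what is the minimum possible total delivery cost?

24

Open {W1, W2}.
  R-α→W1 9, R-β→W2 8, R-γ→W1 2, R-δ→W1 5  ⇒ total 24.
Compare {W1, W3}: total 28.
Compare {W2, W3}: total 35.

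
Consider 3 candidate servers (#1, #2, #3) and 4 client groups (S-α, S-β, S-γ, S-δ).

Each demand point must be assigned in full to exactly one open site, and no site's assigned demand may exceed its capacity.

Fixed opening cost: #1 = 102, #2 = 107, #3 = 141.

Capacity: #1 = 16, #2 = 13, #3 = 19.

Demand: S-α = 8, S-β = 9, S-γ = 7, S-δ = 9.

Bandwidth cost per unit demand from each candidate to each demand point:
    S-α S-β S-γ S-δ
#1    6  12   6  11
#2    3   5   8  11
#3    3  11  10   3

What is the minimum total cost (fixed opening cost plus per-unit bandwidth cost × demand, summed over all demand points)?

444

Open {#1, #3}; cheapest assignment that respects the capacities:
  #1 (cap 16, load 16): S-β, S-γ — cost 9×12 + 7×6 = 150
  #3 (cap 19, load 17): S-α, S-δ — cost 8×3 + 9×3 = 51
  Shipping 201, fixed 243 → total 444.
  Any other capacity-feasible assignment to {#1, #3} ships for at least 201.
Compare {#1, #2, #3}: its best feasible assignment gives total 488.
Every other set of open sites that can feasibly serve all demand totals ≥ 488 even under its best assignment. Minimum: 444.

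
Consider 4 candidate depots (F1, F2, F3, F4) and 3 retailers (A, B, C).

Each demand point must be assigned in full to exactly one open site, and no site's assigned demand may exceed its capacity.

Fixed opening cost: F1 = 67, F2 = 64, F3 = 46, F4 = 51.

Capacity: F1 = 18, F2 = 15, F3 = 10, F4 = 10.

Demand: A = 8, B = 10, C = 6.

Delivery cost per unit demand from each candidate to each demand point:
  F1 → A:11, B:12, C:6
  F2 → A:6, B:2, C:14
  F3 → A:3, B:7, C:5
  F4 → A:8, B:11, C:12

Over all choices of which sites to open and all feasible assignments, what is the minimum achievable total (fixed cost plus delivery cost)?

Open {F1, F2, F3}; cheapest assignment that respects the capacities:
  F1 (cap 18, load 6): C — cost 6×6 = 36
  F2 (cap 15, load 10): B — cost 10×2 = 20
  F3 (cap 10, load 8): A — cost 8×3 = 24
  Shipping 80, fixed 177 → total 257.
  Any other capacity-feasible assignment to {F1, F2, F3} ships for at least 80.
Compare {F1, F2}: its best feasible assignment gives total 275.
Compare {F2, F3, F4}: its best feasible assignment gives total 275.
Every other set of open sites that can feasibly serve all demand totals ≥ 275 even under its best assignment. Minimum: 257.

257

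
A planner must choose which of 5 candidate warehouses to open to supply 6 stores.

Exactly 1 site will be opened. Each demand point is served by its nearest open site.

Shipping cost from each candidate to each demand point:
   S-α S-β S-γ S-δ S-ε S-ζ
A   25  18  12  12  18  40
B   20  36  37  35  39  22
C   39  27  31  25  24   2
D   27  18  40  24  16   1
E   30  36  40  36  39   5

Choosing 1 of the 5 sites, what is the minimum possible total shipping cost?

Open {A}.
  S-α→A 25, S-β→A 18, S-γ→A 12, S-δ→A 12, S-ε→A 18, S-ζ→A 40  ⇒ total 125.
Compare {D}: total 126.
Compare {C}: total 148.
No size-1 selection does better; minimum is 125.

125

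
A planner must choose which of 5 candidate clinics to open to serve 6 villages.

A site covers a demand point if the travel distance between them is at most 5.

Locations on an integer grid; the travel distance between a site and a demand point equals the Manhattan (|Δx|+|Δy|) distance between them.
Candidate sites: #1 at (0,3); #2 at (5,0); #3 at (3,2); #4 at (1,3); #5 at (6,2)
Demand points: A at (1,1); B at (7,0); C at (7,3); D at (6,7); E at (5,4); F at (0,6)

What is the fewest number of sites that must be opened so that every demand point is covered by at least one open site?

2

Coverage sets (demand points within 5 of each site):
  #1: {A, F}
  #2: {A, B, C, E}
  #3: {A, C, E}
  #4: {A, E, F}
  #5: {B, C, D, E}
No single site covers all 6 demand points.
But {#1, #5} covers everything, so the minimum is 2.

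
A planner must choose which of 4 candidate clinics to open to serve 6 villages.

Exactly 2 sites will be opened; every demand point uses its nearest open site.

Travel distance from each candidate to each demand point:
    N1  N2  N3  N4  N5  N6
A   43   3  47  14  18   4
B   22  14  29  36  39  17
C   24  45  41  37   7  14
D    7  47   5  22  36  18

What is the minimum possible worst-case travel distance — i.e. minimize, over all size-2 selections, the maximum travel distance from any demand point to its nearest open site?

18

Open {A, D}.
  Farthest demand point is N5 at travel distance 18 (to A); all others are ≤ 18.
With {A, B} the worst case is 29.
With {B, C} the worst case is 36.
No size-2 selection achieves below 18.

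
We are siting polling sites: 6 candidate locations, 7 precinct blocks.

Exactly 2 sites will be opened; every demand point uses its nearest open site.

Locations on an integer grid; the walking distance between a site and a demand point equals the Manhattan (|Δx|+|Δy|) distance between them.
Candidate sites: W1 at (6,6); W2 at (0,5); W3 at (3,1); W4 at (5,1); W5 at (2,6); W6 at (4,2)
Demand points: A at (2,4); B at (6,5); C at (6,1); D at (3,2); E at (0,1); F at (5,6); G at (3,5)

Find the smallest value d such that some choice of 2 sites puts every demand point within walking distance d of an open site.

4

Open {W1, W3}.
  Farthest demand point is A at walking distance 4 (to W3); all others are ≤ 4.
With {W1, W6} the worst case is 5.
With {W2, W4} the worst case is 5.
No size-2 selection achieves below 4.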